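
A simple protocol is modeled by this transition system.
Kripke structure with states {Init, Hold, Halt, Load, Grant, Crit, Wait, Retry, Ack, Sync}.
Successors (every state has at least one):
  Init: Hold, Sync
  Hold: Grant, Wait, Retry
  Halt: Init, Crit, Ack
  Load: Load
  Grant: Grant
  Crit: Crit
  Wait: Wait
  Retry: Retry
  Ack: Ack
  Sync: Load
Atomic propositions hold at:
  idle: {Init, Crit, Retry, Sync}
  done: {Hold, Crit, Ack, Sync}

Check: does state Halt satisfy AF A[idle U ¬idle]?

Yes

Sat(¬idle) = {Hold, Halt, Load, Grant, Wait, Ack}
A[idle U ¬idle]: least fixpoint, start Z0 = Sat(¬idle) = {Hold, Halt, Load, Grant, Wait, Ack}, add states in Sat(idle) with every successor in Z. Z1 = {Hold, Halt, Load, Grant, Wait, Ack, Sync}; Z2 = {Init, Hold, Halt, Load, Grant, Wait, Ack, Sync}; fixed.
Sat(A[idle U ¬idle]) = {Init, Hold, Halt, Load, Grant, Wait, Ack, Sync}
AF A[idle U ¬idle]: least fixpoint, start Z0 = {Init, Hold, Halt, Load, Grant, Wait, Ack, Sync}, add states with every successor in Z. Already a fixed point.
Sat(AF A[idle U ¬idle]) = {Init, Hold, Halt, Load, Grant, Wait, Ack, Sync}
Halt ∈ Sat(AF A[idle U ¬idle]) = {Init, Hold, Halt, Load, Grant, Wait, Ack, Sync}, so the formula holds at Halt.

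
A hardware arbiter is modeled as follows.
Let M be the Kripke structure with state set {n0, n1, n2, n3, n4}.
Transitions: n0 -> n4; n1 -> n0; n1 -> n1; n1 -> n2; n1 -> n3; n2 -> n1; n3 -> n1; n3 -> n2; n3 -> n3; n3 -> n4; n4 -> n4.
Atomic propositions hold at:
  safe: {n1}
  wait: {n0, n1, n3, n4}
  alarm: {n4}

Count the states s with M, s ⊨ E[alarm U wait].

E[alarm U wait]: least fixpoint, start Z0 = Sat(wait) = {n0, n1, n3, n4}, add states in Sat(alarm) with some successor in Z. Already a fixed point.
Sat(E[alarm U wait]) = {n0, n1, n3, n4}
|Sat(E[alarm U wait])| = |{n0, n1, n3, n4}| = 4.

4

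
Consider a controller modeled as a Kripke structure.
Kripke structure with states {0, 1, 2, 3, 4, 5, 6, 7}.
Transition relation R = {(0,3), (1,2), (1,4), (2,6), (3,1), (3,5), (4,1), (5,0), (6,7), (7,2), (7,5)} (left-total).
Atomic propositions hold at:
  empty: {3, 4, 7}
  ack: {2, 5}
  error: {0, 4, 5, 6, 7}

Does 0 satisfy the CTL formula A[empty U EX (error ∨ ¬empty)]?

No

Sat(¬empty) = {0, 1, 2, 5, 6}
Sat(error ∨ ¬empty) = {0, 1, 2, 4, 5, 6, 7}
Sat(EX (error ∨ ¬empty)) = {s : some successor in {0, 1, 2, 4, 5, 6, 7}} = {1, 2, 3, 4, 5, 6, 7}
A[empty U EX (error ∨ ¬empty)]: least fixpoint, start Z0 = Sat(EX (error ∨ ¬empty)) = {1, 2, 3, 4, 5, 6, 7}, add states in Sat(empty) with every successor in Z. Already a fixed point.
Sat(A[empty U EX (error ∨ ¬empty)]) = {1, 2, 3, 4, 5, 6, 7}
0 ∉ Sat(A[empty U EX (error ∨ ¬empty)]) = {1, 2, 3, 4, 5, 6, 7}, so the formula does not hold at 0.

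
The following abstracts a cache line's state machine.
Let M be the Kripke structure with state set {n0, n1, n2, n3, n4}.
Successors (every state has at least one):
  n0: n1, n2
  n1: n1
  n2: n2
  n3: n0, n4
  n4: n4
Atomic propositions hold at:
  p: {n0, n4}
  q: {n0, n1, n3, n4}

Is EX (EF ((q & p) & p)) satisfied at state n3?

Yes

Sat(q & p) = {n0, n4}
Sat((q & p) & p) = {n0, n4}
EF ((q & p) & p): least fixpoint, start Z0 = {n0, n4}, add states with some successor in Z. Z1 = {n0, n3, n4}; fixed.
Sat(EF ((q & p) & p)) = {n0, n3, n4}
Sat(EX (EF ((q & p) & p))) = {s : some successor in {n0, n3, n4}} = {n3, n4}
n3 ∈ Sat(EX (EF ((q & p) & p))) = {n3, n4}, so the formula holds at n3.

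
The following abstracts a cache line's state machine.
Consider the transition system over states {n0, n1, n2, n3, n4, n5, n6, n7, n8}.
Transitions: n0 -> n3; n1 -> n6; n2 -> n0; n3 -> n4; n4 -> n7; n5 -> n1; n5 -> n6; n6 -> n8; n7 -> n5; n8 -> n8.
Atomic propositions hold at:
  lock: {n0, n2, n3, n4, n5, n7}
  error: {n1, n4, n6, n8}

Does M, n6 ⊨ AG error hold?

Yes

AG error: greatest fixpoint, start Z0 = {n1, n4, n6, n8}, keep only states in Sat with every successor in Z. Z1 = {n1, n6, n8}; fixed.
Sat(AG error) = {n1, n6, n8}
n6 ∈ Sat(AG error) = {n1, n6, n8}, so the formula holds at n6.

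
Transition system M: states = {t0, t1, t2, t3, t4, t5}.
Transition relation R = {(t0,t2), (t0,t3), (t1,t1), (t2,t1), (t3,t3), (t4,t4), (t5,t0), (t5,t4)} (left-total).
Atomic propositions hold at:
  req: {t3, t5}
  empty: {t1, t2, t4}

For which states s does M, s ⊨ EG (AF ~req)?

Sat(~req) = {t0, t1, t2, t4}
AF ~req: least fixpoint, start Z0 = {t0, t1, t2, t4}, add states with every successor in Z. Z1 = {t0, t1, t2, t4, t5}; fixed.
Sat(AF ~req) = {t0, t1, t2, t4, t5}
EG (AF ~req): greatest fixpoint, start Z0 = {t0, t1, t2, t4, t5}, keep only states in Sat with some successor in Z. Already a fixed point.
Sat(EG (AF ~req)) = {t0, t1, t2, t4, t5}

{t0, t1, t2, t4, t5}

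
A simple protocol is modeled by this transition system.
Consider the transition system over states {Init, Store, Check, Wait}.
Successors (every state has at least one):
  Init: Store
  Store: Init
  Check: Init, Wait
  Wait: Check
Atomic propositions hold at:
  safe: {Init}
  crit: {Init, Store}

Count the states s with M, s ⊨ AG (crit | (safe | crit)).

2

Sat(safe | crit) = {Init, Store}
Sat(crit | (safe | crit)) = {Init, Store}
AG (crit | (safe | crit)): greatest fixpoint, start Z0 = {Init, Store}, keep only states in Sat with every successor in Z. Already a fixed point.
Sat(AG (crit | (safe | crit))) = {Init, Store}
|Sat(AG (crit | (safe | crit)))| = |{Init, Store}| = 2.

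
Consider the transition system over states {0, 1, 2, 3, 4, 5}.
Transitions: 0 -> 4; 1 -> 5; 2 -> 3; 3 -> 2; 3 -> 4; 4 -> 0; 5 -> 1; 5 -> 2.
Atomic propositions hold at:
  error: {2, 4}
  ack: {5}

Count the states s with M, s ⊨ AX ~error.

Sat(~error) = {0, 1, 3, 5}
Sat(AX ~error) = {s : every successor in {0, 1, 3, 5}} = {1, 2, 4}
|Sat(AX ~error)| = |{1, 2, 4}| = 3.

3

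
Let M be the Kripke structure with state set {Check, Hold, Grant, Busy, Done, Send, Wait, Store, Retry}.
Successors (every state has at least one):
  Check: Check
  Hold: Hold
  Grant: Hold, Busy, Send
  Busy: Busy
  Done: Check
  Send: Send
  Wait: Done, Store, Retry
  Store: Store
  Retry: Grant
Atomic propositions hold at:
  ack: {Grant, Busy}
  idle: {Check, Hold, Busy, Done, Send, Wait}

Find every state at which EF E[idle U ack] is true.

E[idle U ack]: least fixpoint, start Z0 = Sat(ack) = {Grant, Busy}, add states in Sat(idle) with some successor in Z. Already a fixed point.
Sat(E[idle U ack]) = {Grant, Busy}
EF E[idle U ack]: least fixpoint, start Z0 = {Grant, Busy}, add states with some successor in Z. Z1 = {Grant, Busy, Retry}; Z2 = {Grant, Busy, Wait, Retry}; fixed.
Sat(EF E[idle U ack]) = {Grant, Busy, Wait, Retry}

{Grant, Busy, Wait, Retry}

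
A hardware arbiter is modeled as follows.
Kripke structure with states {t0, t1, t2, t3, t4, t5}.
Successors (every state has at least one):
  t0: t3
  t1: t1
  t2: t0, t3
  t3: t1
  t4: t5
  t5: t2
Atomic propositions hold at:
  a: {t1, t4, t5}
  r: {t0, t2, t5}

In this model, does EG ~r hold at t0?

No

Sat(~r) = {t1, t3, t4}
EG ~r: greatest fixpoint, start Z0 = {t1, t3, t4}, keep only states in Sat with some successor in Z. Z1 = {t1, t3}; fixed.
Sat(EG ~r) = {t1, t3}
t0 ∉ Sat(EG ~r) = {t1, t3}, so the formula does not hold at t0.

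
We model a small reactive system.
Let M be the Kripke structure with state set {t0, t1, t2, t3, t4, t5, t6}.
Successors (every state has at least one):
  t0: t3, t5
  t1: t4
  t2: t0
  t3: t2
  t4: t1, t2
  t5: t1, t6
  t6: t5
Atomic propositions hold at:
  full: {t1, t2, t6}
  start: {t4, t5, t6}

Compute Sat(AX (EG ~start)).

Sat(~start) = {t0, t1, t2, t3}
EG ~start: greatest fixpoint, start Z0 = {t0, t1, t2, t3}, keep only states in Sat with some successor in Z. Z1 = {t0, t2, t3}; fixed.
Sat(EG ~start) = {t0, t2, t3}
Sat(AX (EG ~start)) = {s : every successor in {t0, t2, t3}} = {t2, t3}

{t2, t3}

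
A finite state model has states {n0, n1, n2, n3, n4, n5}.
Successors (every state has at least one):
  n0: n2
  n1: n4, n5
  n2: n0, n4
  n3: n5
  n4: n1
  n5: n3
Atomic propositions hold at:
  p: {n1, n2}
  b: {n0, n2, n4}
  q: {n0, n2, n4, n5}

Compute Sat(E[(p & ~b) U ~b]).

Sat(~b) = {n1, n3, n5}
Sat(p & ~b) = {n1}
E[(p & ~b) U ~b]: least fixpoint, start Z0 = Sat(~b) = {n1, n3, n5}, add states in Sat(p & ~b) with some successor in Z. Already a fixed point.
Sat(E[(p & ~b) U ~b]) = {n1, n3, n5}

{n1, n3, n5}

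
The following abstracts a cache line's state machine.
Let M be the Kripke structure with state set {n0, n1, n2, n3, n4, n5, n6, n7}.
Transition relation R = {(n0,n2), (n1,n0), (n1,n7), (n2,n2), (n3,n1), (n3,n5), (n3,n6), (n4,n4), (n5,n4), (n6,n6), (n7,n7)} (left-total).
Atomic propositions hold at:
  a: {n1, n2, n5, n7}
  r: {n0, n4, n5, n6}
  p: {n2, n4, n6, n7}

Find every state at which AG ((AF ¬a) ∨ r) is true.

Sat(¬a) = {n0, n3, n4, n6}
AF ¬a: least fixpoint, start Z0 = {n0, n3, n4, n6}, add states with every successor in Z. Z1 = {n0, n3, n4, n5, n6}; fixed.
Sat(AF ¬a) = {n0, n3, n4, n5, n6}
Sat((AF ¬a) ∨ r) = {n0, n3, n4, n5, n6}
AG ((AF ¬a) ∨ r): greatest fixpoint, start Z0 = {n0, n3, n4, n5, n6}, keep only states in Sat with every successor in Z. Z1 = {n4, n5, n6}; fixed.
Sat(AG ((AF ¬a) ∨ r)) = {n4, n5, n6}

{n4, n5, n6}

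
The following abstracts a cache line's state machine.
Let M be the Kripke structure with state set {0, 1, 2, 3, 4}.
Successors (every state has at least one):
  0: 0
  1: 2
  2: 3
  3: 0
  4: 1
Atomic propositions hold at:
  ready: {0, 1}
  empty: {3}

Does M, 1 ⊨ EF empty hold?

Yes

EF empty: least fixpoint, start Z0 = {3}, add states with some successor in Z. Z1 = {2, 3}; Z2 = {1, 2, 3}; Z3 = {1, 2, 3, 4}; fixed.
Sat(EF empty) = {1, 2, 3, 4}
1 ∈ Sat(EF empty) = {1, 2, 3, 4}, so the formula holds at 1.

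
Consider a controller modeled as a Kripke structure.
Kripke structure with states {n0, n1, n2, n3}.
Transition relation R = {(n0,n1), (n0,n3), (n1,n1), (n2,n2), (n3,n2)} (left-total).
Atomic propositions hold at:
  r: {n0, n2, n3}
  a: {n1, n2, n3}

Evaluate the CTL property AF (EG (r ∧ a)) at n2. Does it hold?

Sat(r ∧ a) = {n2, n3}
EG (r ∧ a): greatest fixpoint, start Z0 = {n2, n3}, keep only states in Sat with some successor in Z. Already a fixed point.
Sat(EG (r ∧ a)) = {n2, n3}
AF (EG (r ∧ a)): least fixpoint, start Z0 = {n2, n3}, add states with every successor in Z. Already a fixed point.
Sat(AF (EG (r ∧ a))) = {n2, n3}
n2 ∈ Sat(AF (EG (r ∧ a))) = {n2, n3}, so the formula holds at n2.

Yes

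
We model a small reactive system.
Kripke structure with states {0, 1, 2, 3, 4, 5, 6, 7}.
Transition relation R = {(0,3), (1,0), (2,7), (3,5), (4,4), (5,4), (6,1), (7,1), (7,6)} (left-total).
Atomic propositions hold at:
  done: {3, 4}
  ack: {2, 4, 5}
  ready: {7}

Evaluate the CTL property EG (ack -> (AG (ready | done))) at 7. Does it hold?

Sat(ready | done) = {3, 4, 7}
AG (ready | done): greatest fixpoint, start Z0 = {3, 4, 7}, keep only states in Sat with every successor in Z. Z1 = {4}; fixed.
Sat(AG (ready | done)) = {4}
Sat(ack -> (AG (ready | done))) = {0, 1, 3, 4, 6, 7}
EG (ack -> (AG (ready | done))): greatest fixpoint, start Z0 = {0, 1, 3, 4, 6, 7}, keep only states in Sat with some successor in Z. Z1 = {0, 1, 4, 6, 7}; Z2 = {1, 4, 6, 7}; Z3 = {4, 6, 7}; Z4 = {4, 7}; Z5 = {4}; fixed.
Sat(EG (ack -> (AG (ready | done)))) = {4}
7 ∉ Sat(EG (ack -> (AG (ready | done)))) = {4}, so the formula does not hold at 7.

No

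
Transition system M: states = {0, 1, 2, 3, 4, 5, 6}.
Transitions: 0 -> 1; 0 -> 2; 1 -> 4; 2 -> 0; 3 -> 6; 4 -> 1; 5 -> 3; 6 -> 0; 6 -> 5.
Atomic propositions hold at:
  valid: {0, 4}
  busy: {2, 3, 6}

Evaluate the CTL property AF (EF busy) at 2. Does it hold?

Yes

EF busy: least fixpoint, start Z0 = {2, 3, 6}, add states with some successor in Z. Z1 = {0, 2, 3, 5, 6}; fixed.
Sat(EF busy) = {0, 2, 3, 5, 6}
AF (EF busy): least fixpoint, start Z0 = {0, 2, 3, 5, 6}, add states with every successor in Z. Already a fixed point.
Sat(AF (EF busy)) = {0, 2, 3, 5, 6}
2 ∈ Sat(AF (EF busy)) = {0, 2, 3, 5, 6}, so the formula holds at 2.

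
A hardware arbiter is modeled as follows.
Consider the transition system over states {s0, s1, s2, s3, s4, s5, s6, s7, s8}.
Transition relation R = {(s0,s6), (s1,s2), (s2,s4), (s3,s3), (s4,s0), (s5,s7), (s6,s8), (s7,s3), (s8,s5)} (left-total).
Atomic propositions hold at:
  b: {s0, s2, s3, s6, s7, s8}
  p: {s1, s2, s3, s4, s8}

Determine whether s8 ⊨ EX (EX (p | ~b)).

No

Sat(~b) = {s1, s4, s5}
Sat(p | ~b) = {s1, s2, s3, s4, s5, s8}
Sat(EX (p | ~b)) = {s : some successor in {s1, s2, s3, s4, s5, s8}} = {s1, s2, s3, s6, s7, s8}
Sat(EX (EX (p | ~b))) = {s : some successor in {s1, s2, s3, s6, s7, s8}} = {s0, s1, s3, s5, s6, s7}
s8 ∉ Sat(EX (EX (p | ~b))) = {s0, s1, s3, s5, s6, s7}, so the formula does not hold at s8.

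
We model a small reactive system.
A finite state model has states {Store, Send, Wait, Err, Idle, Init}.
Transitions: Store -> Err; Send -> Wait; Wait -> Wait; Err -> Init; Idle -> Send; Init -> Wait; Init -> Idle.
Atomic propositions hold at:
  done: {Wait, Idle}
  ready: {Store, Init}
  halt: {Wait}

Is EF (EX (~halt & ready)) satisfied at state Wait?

Sat(~halt) = {Store, Send, Err, Idle, Init}
Sat(~halt & ready) = {Store, Init}
Sat(EX (~halt & ready)) = {s : some successor in {Store, Init}} = {Err}
EF (EX (~halt & ready)): least fixpoint, start Z0 = {Err}, add states with some successor in Z. Z1 = {Store, Err}; fixed.
Sat(EF (EX (~halt & ready))) = {Store, Err}
Wait ∉ Sat(EF (EX (~halt & ready))) = {Store, Err}, so the formula does not hold at Wait.

No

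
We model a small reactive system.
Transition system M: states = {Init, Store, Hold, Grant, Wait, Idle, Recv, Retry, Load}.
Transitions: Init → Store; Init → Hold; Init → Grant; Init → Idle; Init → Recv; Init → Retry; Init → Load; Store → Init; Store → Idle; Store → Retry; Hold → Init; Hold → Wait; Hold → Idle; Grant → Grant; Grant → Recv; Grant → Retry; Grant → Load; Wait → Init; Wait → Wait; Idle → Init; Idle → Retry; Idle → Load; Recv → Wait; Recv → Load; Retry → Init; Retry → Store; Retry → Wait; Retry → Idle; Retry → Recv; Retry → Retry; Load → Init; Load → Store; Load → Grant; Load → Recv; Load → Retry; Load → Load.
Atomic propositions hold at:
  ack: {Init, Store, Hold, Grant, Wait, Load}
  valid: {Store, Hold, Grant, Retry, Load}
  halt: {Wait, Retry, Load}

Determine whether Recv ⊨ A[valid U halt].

No

A[valid U halt]: least fixpoint, start Z0 = Sat(halt) = {Wait, Retry, Load}, add states in Sat(valid) with every successor in Z. Already a fixed point.
Sat(A[valid U halt]) = {Wait, Retry, Load}
Recv ∉ Sat(A[valid U halt]) = {Wait, Retry, Load}, so the formula does not hold at Recv.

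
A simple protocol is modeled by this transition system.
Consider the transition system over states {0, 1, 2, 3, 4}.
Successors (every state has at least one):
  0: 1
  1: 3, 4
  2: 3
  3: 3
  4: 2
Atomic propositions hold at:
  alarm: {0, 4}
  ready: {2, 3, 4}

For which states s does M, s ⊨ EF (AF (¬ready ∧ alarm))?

{0}

Sat(¬ready) = {0, 1}
Sat(¬ready ∧ alarm) = {0}
AF (¬ready ∧ alarm): least fixpoint, start Z0 = {0}, add states with every successor in Z. Already a fixed point.
Sat(AF (¬ready ∧ alarm)) = {0}
EF (AF (¬ready ∧ alarm)): least fixpoint, start Z0 = {0}, add states with some successor in Z. Already a fixed point.
Sat(EF (AF (¬ready ∧ alarm))) = {0}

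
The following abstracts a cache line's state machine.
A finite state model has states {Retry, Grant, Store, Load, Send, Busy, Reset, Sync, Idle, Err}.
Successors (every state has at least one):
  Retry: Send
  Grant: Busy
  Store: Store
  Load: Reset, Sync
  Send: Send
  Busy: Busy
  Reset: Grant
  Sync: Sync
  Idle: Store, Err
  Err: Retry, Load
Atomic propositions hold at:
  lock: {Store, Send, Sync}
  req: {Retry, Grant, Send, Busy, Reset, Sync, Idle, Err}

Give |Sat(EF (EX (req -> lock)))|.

Sat(req -> lock) = {Store, Load, Send, Sync}
Sat(EX (req -> lock)) = {s : some successor in {Store, Load, Send, Sync}} = {Retry, Store, Load, Send, Sync, Idle, Err}
EF (EX (req -> lock)): least fixpoint, start Z0 = {Retry, Store, Load, Send, Sync, Idle, Err}, add states with some successor in Z. Already a fixed point.
Sat(EF (EX (req -> lock))) = {Retry, Store, Load, Send, Sync, Idle, Err}
|Sat(EF (EX (req -> lock)))| = |{Retry, Store, Load, Send, Sync, Idle, Err}| = 7.

7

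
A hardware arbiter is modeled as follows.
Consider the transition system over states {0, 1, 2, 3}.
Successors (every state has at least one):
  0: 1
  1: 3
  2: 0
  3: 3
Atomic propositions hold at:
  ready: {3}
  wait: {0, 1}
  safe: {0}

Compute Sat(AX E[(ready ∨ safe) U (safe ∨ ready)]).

{1, 2, 3}

Sat(ready ∨ safe) = {0, 3}
Sat(safe ∨ ready) = {0, 3}
E[(ready ∨ safe) U (safe ∨ ready)]: least fixpoint, start Z0 = Sat((safe ∨ ready)) = {0, 3}, add states in Sat(ready ∨ safe) with some successor in Z. Already a fixed point.
Sat(E[(ready ∨ safe) U (safe ∨ ready)]) = {0, 3}
Sat(AX E[(ready ∨ safe) U (safe ∨ ready)]) = {s : every successor in {0, 3}} = {1, 2, 3}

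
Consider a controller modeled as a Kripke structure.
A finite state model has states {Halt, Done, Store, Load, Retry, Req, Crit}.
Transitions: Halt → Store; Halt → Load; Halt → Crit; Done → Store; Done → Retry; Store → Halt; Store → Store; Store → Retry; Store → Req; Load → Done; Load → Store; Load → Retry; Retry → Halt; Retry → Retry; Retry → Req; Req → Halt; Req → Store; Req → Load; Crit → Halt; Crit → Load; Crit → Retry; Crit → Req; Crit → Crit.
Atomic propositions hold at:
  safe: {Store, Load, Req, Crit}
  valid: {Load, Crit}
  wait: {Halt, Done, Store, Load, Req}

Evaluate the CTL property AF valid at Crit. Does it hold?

AF valid: least fixpoint, start Z0 = {Load, Crit}, add states with every successor in Z. Already a fixed point.
Sat(AF valid) = {Load, Crit}
Crit ∈ Sat(AF valid) = {Load, Crit}, so the formula holds at Crit.

Yes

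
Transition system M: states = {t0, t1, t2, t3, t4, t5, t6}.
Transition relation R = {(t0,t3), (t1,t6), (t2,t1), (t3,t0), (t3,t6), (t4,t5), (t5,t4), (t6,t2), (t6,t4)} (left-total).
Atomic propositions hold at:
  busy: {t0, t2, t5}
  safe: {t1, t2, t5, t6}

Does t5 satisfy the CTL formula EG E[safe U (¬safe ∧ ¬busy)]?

Sat(¬safe) = {t0, t3, t4}
Sat(¬busy) = {t1, t3, t4, t6}
Sat(¬safe ∧ ¬busy) = {t3, t4}
E[safe U (¬safe ∧ ¬busy)]: least fixpoint, start Z0 = Sat((¬safe ∧ ¬busy)) = {t3, t4}, add states in Sat(safe) with some successor in Z. Z1 = {t3, t4, t5, t6}; Z2 = {t1, t3, t4, t5, t6}; Z3 = {t1, t2, t3, t4, t5, t6}; fixed.
Sat(E[safe U (¬safe ∧ ¬busy)]) = {t1, t2, t3, t4, t5, t6}
EG E[safe U (¬safe ∧ ¬busy)]: greatest fixpoint, start Z0 = {t1, t2, t3, t4, t5, t6}, keep only states in Sat with some successor in Z. Already a fixed point.
Sat(EG E[safe U (¬safe ∧ ¬busy)]) = {t1, t2, t3, t4, t5, t6}
t5 ∈ Sat(EG E[safe U (¬safe ∧ ¬busy)]) = {t1, t2, t3, t4, t5, t6}, so the formula holds at t5.

Yes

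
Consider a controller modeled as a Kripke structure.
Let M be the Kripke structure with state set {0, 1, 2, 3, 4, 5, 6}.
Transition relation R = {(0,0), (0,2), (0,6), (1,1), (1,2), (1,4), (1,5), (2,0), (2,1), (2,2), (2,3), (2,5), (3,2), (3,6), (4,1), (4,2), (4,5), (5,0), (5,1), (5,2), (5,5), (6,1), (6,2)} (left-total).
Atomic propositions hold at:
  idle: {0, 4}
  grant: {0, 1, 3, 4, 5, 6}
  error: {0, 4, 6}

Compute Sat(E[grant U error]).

E[grant U error]: least fixpoint, start Z0 = Sat(error) = {0, 4, 6}, add states in Sat(grant) with some successor in Z. Z1 = {0, 1, 3, 4, 5, 6}; fixed.
Sat(E[grant U error]) = {0, 1, 3, 4, 5, 6}

{0, 1, 3, 4, 5, 6}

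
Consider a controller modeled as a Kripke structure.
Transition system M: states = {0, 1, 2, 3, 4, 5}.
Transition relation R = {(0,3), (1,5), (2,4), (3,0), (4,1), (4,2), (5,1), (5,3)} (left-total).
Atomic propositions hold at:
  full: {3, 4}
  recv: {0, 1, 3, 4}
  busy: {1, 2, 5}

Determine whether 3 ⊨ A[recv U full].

A[recv U full]: least fixpoint, start Z0 = Sat(full) = {3, 4}, add states in Sat(recv) with every successor in Z. Z1 = {0, 3, 4}; fixed.
Sat(A[recv U full]) = {0, 3, 4}
3 ∈ Sat(A[recv U full]) = {0, 3, 4}, so the formula holds at 3.

Yes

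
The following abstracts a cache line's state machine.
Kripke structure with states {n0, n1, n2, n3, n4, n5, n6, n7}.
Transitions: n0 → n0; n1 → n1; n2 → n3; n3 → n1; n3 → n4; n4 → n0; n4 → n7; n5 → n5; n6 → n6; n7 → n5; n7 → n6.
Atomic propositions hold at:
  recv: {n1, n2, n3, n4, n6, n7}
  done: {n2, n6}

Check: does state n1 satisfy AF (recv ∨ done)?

Sat(recv ∨ done) = {n1, n2, n3, n4, n6, n7}
AF (recv ∨ done): least fixpoint, start Z0 = {n1, n2, n3, n4, n6, n7}, add states with every successor in Z. Already a fixed point.
Sat(AF (recv ∨ done)) = {n1, n2, n3, n4, n6, n7}
n1 ∈ Sat(AF (recv ∨ done)) = {n1, n2, n3, n4, n6, n7}, so the formula holds at n1.

Yes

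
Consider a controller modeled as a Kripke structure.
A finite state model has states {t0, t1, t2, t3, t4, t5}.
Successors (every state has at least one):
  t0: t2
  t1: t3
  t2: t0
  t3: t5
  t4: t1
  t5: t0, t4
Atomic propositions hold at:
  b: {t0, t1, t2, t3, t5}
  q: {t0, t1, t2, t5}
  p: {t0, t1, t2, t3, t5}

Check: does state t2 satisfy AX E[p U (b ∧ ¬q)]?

Sat(¬q) = {t3, t4}
Sat(b ∧ ¬q) = {t3}
E[p U (b ∧ ¬q)]: least fixpoint, start Z0 = Sat((b ∧ ¬q)) = {t3}, add states in Sat(p) with some successor in Z. Z1 = {t1, t3}; fixed.
Sat(E[p U (b ∧ ¬q)]) = {t1, t3}
Sat(AX E[p U (b ∧ ¬q)]) = {s : every successor in {t1, t3}} = {t1, t4}
t2 ∉ Sat(AX E[p U (b ∧ ¬q)]) = {t1, t4}, so the formula does not hold at t2.

No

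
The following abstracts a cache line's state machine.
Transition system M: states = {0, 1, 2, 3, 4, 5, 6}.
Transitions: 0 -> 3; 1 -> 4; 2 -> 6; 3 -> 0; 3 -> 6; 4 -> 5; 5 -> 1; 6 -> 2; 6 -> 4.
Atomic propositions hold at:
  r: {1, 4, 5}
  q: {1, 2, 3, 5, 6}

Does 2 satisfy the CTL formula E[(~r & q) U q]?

Yes

Sat(~r) = {0, 2, 3, 6}
Sat(~r & q) = {2, 3, 6}
E[(~r & q) U q]: least fixpoint, start Z0 = Sat(q) = {1, 2, 3, 5, 6}, add states in Sat(~r & q) with some successor in Z. Already a fixed point.
Sat(E[(~r & q) U q]) = {1, 2, 3, 5, 6}
2 ∈ Sat(E[(~r & q) U q]) = {1, 2, 3, 5, 6}, so the formula holds at 2.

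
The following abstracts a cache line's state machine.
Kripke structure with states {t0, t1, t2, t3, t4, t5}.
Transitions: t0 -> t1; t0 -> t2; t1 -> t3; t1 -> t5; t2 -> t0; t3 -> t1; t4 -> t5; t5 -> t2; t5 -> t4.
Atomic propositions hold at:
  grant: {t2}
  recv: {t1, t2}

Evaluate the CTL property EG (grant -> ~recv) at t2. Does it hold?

Sat(~recv) = {t0, t3, t4, t5}
Sat(grant -> ~recv) = {t0, t1, t3, t4, t5}
EG (grant -> ~recv): greatest fixpoint, start Z0 = {t0, t1, t3, t4, t5}, keep only states in Sat with some successor in Z. Already a fixed point.
Sat(EG (grant -> ~recv)) = {t0, t1, t3, t4, t5}
t2 ∉ Sat(EG (grant -> ~recv)) = {t0, t1, t3, t4, t5}, so the formula does not hold at t2.

No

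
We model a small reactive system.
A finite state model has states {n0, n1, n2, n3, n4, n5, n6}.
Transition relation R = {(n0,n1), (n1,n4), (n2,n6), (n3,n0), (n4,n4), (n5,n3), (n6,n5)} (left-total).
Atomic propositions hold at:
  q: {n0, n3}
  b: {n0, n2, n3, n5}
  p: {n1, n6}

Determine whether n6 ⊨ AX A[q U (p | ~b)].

Sat(~b) = {n1, n4, n6}
Sat(p | ~b) = {n1, n4, n6}
A[q U (p | ~b)]: least fixpoint, start Z0 = Sat((p | ~b)) = {n1, n4, n6}, add states in Sat(q) with every successor in Z. Z1 = {n0, n1, n4, n6}; Z2 = {n0, n1, n3, n4, n6}; fixed.
Sat(A[q U (p | ~b)]) = {n0, n1, n3, n4, n6}
Sat(AX A[q U (p | ~b)]) = {s : every successor in {n0, n1, n3, n4, n6}} = {n0, n1, n2, n3, n4, n5}
n6 ∉ Sat(AX A[q U (p | ~b)]) = {n0, n1, n2, n3, n4, n5}, so the formula does not hold at n6.

No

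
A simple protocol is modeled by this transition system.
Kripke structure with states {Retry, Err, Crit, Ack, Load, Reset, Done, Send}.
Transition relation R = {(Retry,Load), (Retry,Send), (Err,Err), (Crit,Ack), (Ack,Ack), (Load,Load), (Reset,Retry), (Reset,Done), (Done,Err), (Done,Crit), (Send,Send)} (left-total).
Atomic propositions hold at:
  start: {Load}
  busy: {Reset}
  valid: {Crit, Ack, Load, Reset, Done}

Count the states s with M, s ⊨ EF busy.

1

EF busy: least fixpoint, start Z0 = {Reset}, add states with some successor in Z. Already a fixed point.
Sat(EF busy) = {Reset}
|Sat(EF busy)| = |{Reset}| = 1.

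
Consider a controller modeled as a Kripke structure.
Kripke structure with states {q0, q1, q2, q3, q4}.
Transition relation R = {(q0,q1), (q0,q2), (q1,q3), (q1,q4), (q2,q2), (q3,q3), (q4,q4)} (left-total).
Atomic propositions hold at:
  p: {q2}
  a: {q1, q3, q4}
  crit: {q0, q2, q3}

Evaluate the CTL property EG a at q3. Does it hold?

EG a: greatest fixpoint, start Z0 = {q1, q3, q4}, keep only states in Sat with some successor in Z. Already a fixed point.
Sat(EG a) = {q1, q3, q4}
q3 ∈ Sat(EG a) = {q1, q3, q4}, so the formula holds at q3.

Yes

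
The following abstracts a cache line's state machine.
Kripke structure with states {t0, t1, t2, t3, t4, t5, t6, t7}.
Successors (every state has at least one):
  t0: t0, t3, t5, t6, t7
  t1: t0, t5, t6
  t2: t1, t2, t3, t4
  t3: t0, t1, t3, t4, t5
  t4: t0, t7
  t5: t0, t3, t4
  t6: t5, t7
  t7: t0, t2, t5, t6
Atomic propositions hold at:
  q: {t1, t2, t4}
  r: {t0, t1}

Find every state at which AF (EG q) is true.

{t2}

EG q: greatest fixpoint, start Z0 = {t1, t2, t4}, keep only states in Sat with some successor in Z. Z1 = {t2}; fixed.
Sat(EG q) = {t2}
AF (EG q): least fixpoint, start Z0 = {t2}, add states with every successor in Z. Already a fixed point.
Sat(AF (EG q)) = {t2}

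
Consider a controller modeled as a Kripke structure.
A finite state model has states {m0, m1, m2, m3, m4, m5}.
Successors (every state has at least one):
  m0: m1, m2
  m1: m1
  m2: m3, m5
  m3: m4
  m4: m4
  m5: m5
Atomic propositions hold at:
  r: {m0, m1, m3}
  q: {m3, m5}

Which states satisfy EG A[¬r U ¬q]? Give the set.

Sat(¬r) = {m2, m4, m5}
Sat(¬q) = {m0, m1, m2, m4}
A[¬r U ¬q]: least fixpoint, start Z0 = Sat(¬q) = {m0, m1, m2, m4}, add states in Sat(¬r) with every successor in Z. Already a fixed point.
Sat(A[¬r U ¬q]) = {m0, m1, m2, m4}
EG A[¬r U ¬q]: greatest fixpoint, start Z0 = {m0, m1, m2, m4}, keep only states in Sat with some successor in Z. Z1 = {m0, m1, m4}; fixed.
Sat(EG A[¬r U ¬q]) = {m0, m1, m4}

{m0, m1, m4}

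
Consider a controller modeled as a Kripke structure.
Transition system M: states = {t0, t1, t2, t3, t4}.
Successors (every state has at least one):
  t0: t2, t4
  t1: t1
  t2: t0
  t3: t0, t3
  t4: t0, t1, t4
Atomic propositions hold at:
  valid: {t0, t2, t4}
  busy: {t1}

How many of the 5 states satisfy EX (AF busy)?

2

AF busy: least fixpoint, start Z0 = {t1}, add states with every successor in Z. Already a fixed point.
Sat(AF busy) = {t1}
Sat(EX (AF busy)) = {s : some successor in {t1}} = {t1, t4}
|Sat(EX (AF busy))| = |{t1, t4}| = 2.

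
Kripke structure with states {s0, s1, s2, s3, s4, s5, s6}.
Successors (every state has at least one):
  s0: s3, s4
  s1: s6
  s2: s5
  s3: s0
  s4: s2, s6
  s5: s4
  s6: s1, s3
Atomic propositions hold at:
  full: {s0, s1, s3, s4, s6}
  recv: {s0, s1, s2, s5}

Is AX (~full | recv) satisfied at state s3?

Yes

Sat(~full) = {s2, s5}
Sat(~full | recv) = {s0, s1, s2, s5}
Sat(AX (~full | recv)) = {s : every successor in {s0, s1, s2, s5}} = {s2, s3}
s3 ∈ Sat(AX (~full | recv)) = {s2, s3}, so the formula holds at s3.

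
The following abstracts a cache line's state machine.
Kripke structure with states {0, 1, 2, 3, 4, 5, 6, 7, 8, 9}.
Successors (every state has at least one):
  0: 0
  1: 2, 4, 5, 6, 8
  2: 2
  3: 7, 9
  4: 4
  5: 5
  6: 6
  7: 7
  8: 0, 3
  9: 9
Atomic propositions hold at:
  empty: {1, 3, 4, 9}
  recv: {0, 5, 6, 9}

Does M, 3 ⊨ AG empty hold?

No

AG empty: greatest fixpoint, start Z0 = {1, 3, 4, 9}, keep only states in Sat with every successor in Z. Z1 = {4, 9}; fixed.
Sat(AG empty) = {4, 9}
3 ∉ Sat(AG empty) = {4, 9}, so the formula does not hold at 3.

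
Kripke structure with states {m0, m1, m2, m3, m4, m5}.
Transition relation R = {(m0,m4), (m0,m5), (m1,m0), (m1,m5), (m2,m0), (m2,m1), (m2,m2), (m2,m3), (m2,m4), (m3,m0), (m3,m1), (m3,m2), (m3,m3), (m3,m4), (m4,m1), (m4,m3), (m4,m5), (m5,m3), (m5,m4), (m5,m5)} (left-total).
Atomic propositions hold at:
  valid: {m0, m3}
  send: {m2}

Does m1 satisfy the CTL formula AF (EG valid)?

EG valid: greatest fixpoint, start Z0 = {m0, m3}, keep only states in Sat with some successor in Z. Z1 = {m3}; fixed.
Sat(EG valid) = {m3}
AF (EG valid): least fixpoint, start Z0 = {m3}, add states with every successor in Z. Already a fixed point.
Sat(AF (EG valid)) = {m3}
m1 ∉ Sat(AF (EG valid)) = {m3}, so the formula does not hold at m1.

No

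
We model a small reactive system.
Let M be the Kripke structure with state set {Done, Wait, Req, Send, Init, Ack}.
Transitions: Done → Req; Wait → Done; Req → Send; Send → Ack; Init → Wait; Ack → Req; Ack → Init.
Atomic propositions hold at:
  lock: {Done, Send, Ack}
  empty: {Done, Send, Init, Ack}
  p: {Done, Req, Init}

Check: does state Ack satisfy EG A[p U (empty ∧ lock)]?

Sat(empty ∧ lock) = {Done, Send, Ack}
A[p U (empty ∧ lock)]: least fixpoint, start Z0 = Sat((empty ∧ lock)) = {Done, Send, Ack}, add states in Sat(p) with every successor in Z. Z1 = {Done, Req, Send, Ack}; fixed.
Sat(A[p U (empty ∧ lock)]) = {Done, Req, Send, Ack}
EG A[p U (empty ∧ lock)]: greatest fixpoint, start Z0 = {Done, Req, Send, Ack}, keep only states in Sat with some successor in Z. Already a fixed point.
Sat(EG A[p U (empty ∧ lock)]) = {Done, Req, Send, Ack}
Ack ∈ Sat(EG A[p U (empty ∧ lock)]) = {Done, Req, Send, Ack}, so the formula holds at Ack.

Yes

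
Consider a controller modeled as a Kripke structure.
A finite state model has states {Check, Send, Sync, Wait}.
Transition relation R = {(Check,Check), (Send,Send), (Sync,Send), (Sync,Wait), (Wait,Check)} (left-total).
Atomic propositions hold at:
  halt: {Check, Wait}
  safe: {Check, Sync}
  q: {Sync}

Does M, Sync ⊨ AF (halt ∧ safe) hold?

Sat(halt ∧ safe) = {Check}
AF (halt ∧ safe): least fixpoint, start Z0 = {Check}, add states with every successor in Z. Z1 = {Check, Wait}; fixed.
Sat(AF (halt ∧ safe)) = {Check, Wait}
Sync ∉ Sat(AF (halt ∧ safe)) = {Check, Wait}, so the formula does not hold at Sync.

No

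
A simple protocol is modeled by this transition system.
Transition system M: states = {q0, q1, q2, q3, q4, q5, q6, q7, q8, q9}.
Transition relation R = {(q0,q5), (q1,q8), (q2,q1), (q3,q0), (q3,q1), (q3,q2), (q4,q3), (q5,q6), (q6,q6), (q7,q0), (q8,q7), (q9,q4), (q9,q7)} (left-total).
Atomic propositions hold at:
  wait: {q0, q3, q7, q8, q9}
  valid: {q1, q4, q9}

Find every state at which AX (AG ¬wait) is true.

Sat(¬wait) = {q1, q2, q4, q5, q6}
AG ¬wait: greatest fixpoint, start Z0 = {q1, q2, q4, q5, q6}, keep only states in Sat with every successor in Z. Z1 = {q2, q5, q6}; Z2 = {q5, q6}; fixed.
Sat(AG ¬wait) = {q5, q6}
Sat(AX (AG ¬wait)) = {s : every successor in {q5, q6}} = {q0, q5, q6}

{q0, q5, q6}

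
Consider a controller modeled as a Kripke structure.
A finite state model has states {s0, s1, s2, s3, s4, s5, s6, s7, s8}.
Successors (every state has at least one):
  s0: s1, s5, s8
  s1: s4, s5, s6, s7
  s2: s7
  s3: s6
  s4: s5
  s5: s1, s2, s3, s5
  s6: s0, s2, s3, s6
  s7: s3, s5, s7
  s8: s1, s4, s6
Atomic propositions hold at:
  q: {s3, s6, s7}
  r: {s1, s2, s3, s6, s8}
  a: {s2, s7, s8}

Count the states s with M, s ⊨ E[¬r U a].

Sat(¬r) = {s0, s4, s5, s7}
E[¬r U a]: least fixpoint, start Z0 = Sat(a) = {s2, s7, s8}, add states in Sat(¬r) with some successor in Z. Z1 = {s0, s2, s5, s7, s8}; Z2 = {s0, s2, s4, s5, s7, s8}; fixed.
Sat(E[¬r U a]) = {s0, s2, s4, s5, s7, s8}
|Sat(E[¬r U a])| = |{s0, s2, s4, s5, s7, s8}| = 6.

6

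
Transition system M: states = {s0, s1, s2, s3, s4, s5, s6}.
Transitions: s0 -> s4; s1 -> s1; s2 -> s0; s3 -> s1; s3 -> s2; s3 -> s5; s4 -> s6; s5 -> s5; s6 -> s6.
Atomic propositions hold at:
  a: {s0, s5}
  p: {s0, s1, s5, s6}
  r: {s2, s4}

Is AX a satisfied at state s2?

Sat(AX a) = {s : every successor in {s0, s5}} = {s2, s5}
s2 ∈ Sat(AX a) = {s2, s5}, so the formula holds at s2.

Yes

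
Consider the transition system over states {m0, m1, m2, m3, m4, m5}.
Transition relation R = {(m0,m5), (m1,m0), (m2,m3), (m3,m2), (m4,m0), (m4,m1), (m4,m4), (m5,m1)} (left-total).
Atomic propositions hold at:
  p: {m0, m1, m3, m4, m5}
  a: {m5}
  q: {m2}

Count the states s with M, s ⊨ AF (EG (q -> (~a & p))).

4

Sat(~a) = {m0, m1, m2, m3, m4}
Sat(~a & p) = {m0, m1, m3, m4}
Sat(q -> (~a & p)) = {m0, m1, m3, m4, m5}
EG (q -> (~a & p)): greatest fixpoint, start Z0 = {m0, m1, m3, m4, m5}, keep only states in Sat with some successor in Z. Z1 = {m0, m1, m4, m5}; fixed.
Sat(EG (q -> (~a & p))) = {m0, m1, m4, m5}
AF (EG (q -> (~a & p))): least fixpoint, start Z0 = {m0, m1, m4, m5}, add states with every successor in Z. Already a fixed point.
Sat(AF (EG (q -> (~a & p)))) = {m0, m1, m4, m5}
|Sat(AF (EG (q -> (~a & p))))| = |{m0, m1, m4, m5}| = 4.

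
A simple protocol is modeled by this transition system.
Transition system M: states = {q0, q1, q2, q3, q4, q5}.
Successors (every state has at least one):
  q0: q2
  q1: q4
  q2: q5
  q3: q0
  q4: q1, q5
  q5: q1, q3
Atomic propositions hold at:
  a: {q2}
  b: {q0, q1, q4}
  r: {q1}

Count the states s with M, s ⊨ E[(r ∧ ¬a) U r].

Sat(¬a) = {q0, q1, q3, q4, q5}
Sat(r ∧ ¬a) = {q1}
E[(r ∧ ¬a) U r]: least fixpoint, start Z0 = Sat(r) = {q1}, add states in Sat(r ∧ ¬a) with some successor in Z. Already a fixed point.
Sat(E[(r ∧ ¬a) U r]) = {q1}
|Sat(E[(r ∧ ¬a) U r])| = |{q1}| = 1.

1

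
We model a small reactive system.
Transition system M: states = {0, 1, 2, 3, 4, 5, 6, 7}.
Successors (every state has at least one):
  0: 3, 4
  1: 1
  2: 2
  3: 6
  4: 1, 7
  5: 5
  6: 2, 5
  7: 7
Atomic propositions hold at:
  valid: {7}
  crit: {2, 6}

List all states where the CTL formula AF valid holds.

{7}

AF valid: least fixpoint, start Z0 = {7}, add states with every successor in Z. Already a fixed point.
Sat(AF valid) = {7}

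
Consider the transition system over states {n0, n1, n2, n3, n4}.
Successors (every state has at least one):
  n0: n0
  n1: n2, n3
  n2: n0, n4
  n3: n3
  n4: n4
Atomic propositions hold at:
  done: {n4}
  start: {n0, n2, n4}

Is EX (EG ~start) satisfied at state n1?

Sat(~start) = {n1, n3}
EG ~start: greatest fixpoint, start Z0 = {n1, n3}, keep only states in Sat with some successor in Z. Already a fixed point.
Sat(EG ~start) = {n1, n3}
Sat(EX (EG ~start)) = {s : some successor in {n1, n3}} = {n1, n3}
n1 ∈ Sat(EX (EG ~start)) = {n1, n3}, so the formula holds at n1.

Yes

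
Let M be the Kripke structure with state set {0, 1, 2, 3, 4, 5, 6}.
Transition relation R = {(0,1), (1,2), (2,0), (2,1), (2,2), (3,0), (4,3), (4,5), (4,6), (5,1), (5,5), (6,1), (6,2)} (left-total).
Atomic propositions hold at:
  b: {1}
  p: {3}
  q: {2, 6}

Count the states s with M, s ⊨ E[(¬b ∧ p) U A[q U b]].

1

Sat(¬b) = {0, 2, 3, 4, 5, 6}
Sat(¬b ∧ p) = {3}
A[q U b]: least fixpoint, start Z0 = Sat(b) = {1}, add states in Sat(q) with every successor in Z. Already a fixed point.
Sat(A[q U b]) = {1}
E[(¬b ∧ p) U A[q U b]]: least fixpoint, start Z0 = Sat(A[q U b]) = {1}, add states in Sat(¬b ∧ p) with some successor in Z. Already a fixed point.
Sat(E[(¬b ∧ p) U A[q U b]]) = {1}
|Sat(E[(¬b ∧ p) U A[q U b]])| = |{1}| = 1.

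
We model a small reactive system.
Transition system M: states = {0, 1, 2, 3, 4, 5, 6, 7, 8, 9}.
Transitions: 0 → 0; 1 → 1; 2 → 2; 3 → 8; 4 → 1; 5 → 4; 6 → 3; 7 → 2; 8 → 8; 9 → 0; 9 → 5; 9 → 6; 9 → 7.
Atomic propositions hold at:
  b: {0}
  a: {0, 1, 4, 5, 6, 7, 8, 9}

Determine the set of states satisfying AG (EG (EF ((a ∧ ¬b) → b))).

Sat(¬b) = {1, 2, 3, 4, 5, 6, 7, 8, 9}
Sat(a ∧ ¬b) = {1, 4, 5, 6, 7, 8, 9}
Sat((a ∧ ¬b) → b) = {0, 2, 3}
EF ((a ∧ ¬b) → b): least fixpoint, start Z0 = {0, 2, 3}, add states with some successor in Z. Z1 = {0, 2, 3, 6, 7, 9}; fixed.
Sat(EF ((a ∧ ¬b) → b)) = {0, 2, 3, 6, 7, 9}
EG (EF ((a ∧ ¬b) → b)): greatest fixpoint, start Z0 = {0, 2, 3, 6, 7, 9}, keep only states in Sat with some successor in Z. Z1 = {0, 2, 6, 7, 9}; Z2 = {0, 2, 7, 9}; fixed.
Sat(EG (EF ((a ∧ ¬b) → b))) = {0, 2, 7, 9}
AG (EG (EF ((a ∧ ¬b) → b))): greatest fixpoint, start Z0 = {0, 2, 7, 9}, keep only states in Sat with every successor in Z. Z1 = {0, 2, 7}; fixed.
Sat(AG (EG (EF ((a ∧ ¬b) → b)))) = {0, 2, 7}

{0, 2, 7}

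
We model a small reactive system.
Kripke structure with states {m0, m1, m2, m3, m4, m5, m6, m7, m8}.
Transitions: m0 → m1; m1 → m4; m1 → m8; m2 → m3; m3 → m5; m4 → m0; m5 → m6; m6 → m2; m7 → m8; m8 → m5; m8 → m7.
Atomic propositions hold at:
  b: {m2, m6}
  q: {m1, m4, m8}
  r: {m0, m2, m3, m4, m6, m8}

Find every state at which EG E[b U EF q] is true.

{m0, m1, m4, m7, m8}

EF q: least fixpoint, start Z0 = {m1, m4, m8}, add states with some successor in Z. Z1 = {m0, m1, m4, m7, m8}; fixed.
Sat(EF q) = {m0, m1, m4, m7, m8}
E[b U EF q]: least fixpoint, start Z0 = Sat(EF q) = {m0, m1, m4, m7, m8}, add states in Sat(b) with some successor in Z. Already a fixed point.
Sat(E[b U EF q]) = {m0, m1, m4, m7, m8}
EG E[b U EF q]: greatest fixpoint, start Z0 = {m0, m1, m4, m7, m8}, keep only states in Sat with some successor in Z. Already a fixed point.
Sat(EG E[b U EF q]) = {m0, m1, m4, m7, m8}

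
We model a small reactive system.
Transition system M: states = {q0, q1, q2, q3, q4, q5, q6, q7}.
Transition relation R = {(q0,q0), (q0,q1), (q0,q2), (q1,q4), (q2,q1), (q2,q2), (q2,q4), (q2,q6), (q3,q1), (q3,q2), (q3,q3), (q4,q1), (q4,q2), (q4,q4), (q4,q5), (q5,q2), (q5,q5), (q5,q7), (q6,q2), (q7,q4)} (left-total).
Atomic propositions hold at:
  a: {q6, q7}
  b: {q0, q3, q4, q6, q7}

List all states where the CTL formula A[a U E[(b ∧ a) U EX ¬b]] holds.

{q0, q2, q3, q4, q5, q6, q7}

Sat(b ∧ a) = {q6, q7}
Sat(¬b) = {q1, q2, q5}
Sat(EX ¬b) = {s : some successor in {q1, q2, q5}} = {q0, q2, q3, q4, q5, q6}
E[(b ∧ a) U EX ¬b]: least fixpoint, start Z0 = Sat(EX ¬b) = {q0, q2, q3, q4, q5, q6}, add states in Sat(b ∧ a) with some successor in Z. Z1 = {q0, q2, q3, q4, q5, q6, q7}; fixed.
Sat(E[(b ∧ a) U EX ¬b]) = {q0, q2, q3, q4, q5, q6, q7}
A[a U E[(b ∧ a) U EX ¬b]]: least fixpoint, start Z0 = Sat(E[(b ∧ a) U EX ¬b]) = {q0, q2, q3, q4, q5, q6, q7}, add states in Sat(a) with every successor in Z. Already a fixed point.
Sat(A[a U E[(b ∧ a) U EX ¬b]]) = {q0, q2, q3, q4, q5, q6, q7}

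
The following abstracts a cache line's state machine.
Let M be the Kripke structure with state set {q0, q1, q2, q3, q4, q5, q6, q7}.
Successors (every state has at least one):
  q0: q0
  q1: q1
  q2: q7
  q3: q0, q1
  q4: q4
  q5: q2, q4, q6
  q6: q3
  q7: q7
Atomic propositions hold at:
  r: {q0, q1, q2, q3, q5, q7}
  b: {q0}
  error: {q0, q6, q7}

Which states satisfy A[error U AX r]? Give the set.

{q0, q1, q2, q3, q6, q7}

Sat(AX r) = {s : every successor in {q0, q1, q2, q3, q5, q7}} = {q0, q1, q2, q3, q6, q7}
A[error U AX r]: least fixpoint, start Z0 = Sat(AX r) = {q0, q1, q2, q3, q6, q7}, add states in Sat(error) with every successor in Z. Already a fixed point.
Sat(A[error U AX r]) = {q0, q1, q2, q3, q6, q7}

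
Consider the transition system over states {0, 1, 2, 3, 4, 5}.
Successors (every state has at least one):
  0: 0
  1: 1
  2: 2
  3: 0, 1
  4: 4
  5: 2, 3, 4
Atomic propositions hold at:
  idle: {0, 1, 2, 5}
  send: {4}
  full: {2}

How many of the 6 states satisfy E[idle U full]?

2

E[idle U full]: least fixpoint, start Z0 = Sat(full) = {2}, add states in Sat(idle) with some successor in Z. Z1 = {2, 5}; fixed.
Sat(E[idle U full]) = {2, 5}
|Sat(E[idle U full])| = |{2, 5}| = 2.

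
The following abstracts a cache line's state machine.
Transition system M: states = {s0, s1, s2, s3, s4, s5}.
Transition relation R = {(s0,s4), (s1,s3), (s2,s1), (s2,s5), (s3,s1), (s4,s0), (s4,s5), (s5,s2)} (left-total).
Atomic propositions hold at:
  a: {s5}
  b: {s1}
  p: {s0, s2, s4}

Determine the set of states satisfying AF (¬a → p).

{s0, s2, s4, s5}

Sat(¬a) = {s0, s1, s2, s3, s4}
Sat(¬a → p) = {s0, s2, s4, s5}
AF (¬a → p): least fixpoint, start Z0 = {s0, s2, s4, s5}, add states with every successor in Z. Already a fixed point.
Sat(AF (¬a → p)) = {s0, s2, s4, s5}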